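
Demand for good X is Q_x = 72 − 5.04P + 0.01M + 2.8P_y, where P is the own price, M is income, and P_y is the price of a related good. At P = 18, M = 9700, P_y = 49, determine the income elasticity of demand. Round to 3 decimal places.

0.450

At the given point, Q_x = 72 − 5.04(18) + 0.01(9700) + 2.8(49) = 72 − 90.72 + 97 + 137.2 = 215.48.
∂Q_x/∂M = +0.01, so E_I = 0.01·(9700/215.48) ≈ 0.450.
E_I ∈ (0,1): normal good (necessity).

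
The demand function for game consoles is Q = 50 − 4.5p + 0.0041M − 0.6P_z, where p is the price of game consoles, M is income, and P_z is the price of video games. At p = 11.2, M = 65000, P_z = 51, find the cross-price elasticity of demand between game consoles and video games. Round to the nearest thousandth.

-0.130

Evaluating quantity at (p, M, P_z) gives Q = 50 − 4.5(11.2) + 0.0041(65000) − 0.6(51) = 50 − 50.4 + 266.5 − 30.6 = 235.5.
∂Q/∂P_z = −0.6, so E_xy = -0.6·(51/235.5) ≈ -0.130.
E_xy < 0: the goods are complements.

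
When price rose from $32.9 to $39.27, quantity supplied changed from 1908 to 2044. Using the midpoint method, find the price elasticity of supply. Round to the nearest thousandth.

%Δq = (2044 − 1908)/[(1908 + 2044)/2] = 136/1976 ≈ 0.0688.
%Δp = (39.27 − 32.9)/[(32.9 + 39.27)/2] = 6.37/36.085 ≈ 0.1765.
Arc elasticity E = %Δq/%Δp ≈ 0.0688/0.1765 ≈ 0.390.
|E| < 1: supply is inelastic over this range.

0.390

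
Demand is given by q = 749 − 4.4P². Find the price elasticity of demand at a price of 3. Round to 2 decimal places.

-0.11

At P = 3, q = 709.4.
dq/dP = −2·4.4·P = −26.4.
Point elasticity E = (dq/dP)·(P/q) = -26.4 × 3/709.4 ≈ -0.11.
|E| < 1, so demand is inelastic at this price.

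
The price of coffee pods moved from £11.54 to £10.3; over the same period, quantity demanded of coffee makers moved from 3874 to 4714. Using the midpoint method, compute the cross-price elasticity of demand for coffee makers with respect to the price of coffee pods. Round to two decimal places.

%ΔQ_x = (4714 − 3874)/[(3874+4714)/2] = 840/4294 ≈ 0.1956.
%ΔP_y = (10.3 − 11.54)/[(11.54+10.3)/2] ≈ -0.1136.
E_xy = 0.1956/-0.1136 ≈ -1.72.
E_xy < 0, so coffee makers and coffee pods are complements.

-1.72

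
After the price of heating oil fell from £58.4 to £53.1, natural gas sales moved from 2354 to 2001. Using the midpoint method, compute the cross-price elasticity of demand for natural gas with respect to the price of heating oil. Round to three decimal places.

%ΔQ_x = (2001 − 2354)/[(2354+2001)/2] = -353/2177.5 ≈ -0.1621.
%ΔP_y = (53.1 − 58.4)/[(58.4+53.1)/2] ≈ -0.0951.
E_xy = -0.1621/-0.0951 ≈ 1.705.
E_xy > 0, so natural gas and heating oil are substitutes.

1.705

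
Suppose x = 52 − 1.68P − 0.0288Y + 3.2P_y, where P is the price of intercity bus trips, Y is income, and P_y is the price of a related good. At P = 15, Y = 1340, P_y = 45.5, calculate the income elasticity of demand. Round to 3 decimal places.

-0.288

At the given point, x = 52 − 1.68(15) − 0.0288(1340) + 3.2(45.5) = 52 − 25.2 − 38.592 + 145.6 = 133.808.
∂x/∂Y = −0.0288, so E_I = -0.0288·(1340/133.808) ≈ -0.288.
E_I < 0: inferior good.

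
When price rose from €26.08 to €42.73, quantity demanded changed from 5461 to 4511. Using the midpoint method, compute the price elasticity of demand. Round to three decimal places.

-0.394

%ΔQ = (4511 − 5461)/[(5461 + 4511)/2] = -950/4986 ≈ -0.1905.
%Δp = (42.73 − 26.08)/[(26.08 + 42.73)/2] = 16.65/34.405 ≈ 0.4839.
Arc elasticity E = %ΔQ/%Δp ≈ -0.1905/0.4839 ≈ -0.394.
|E| < 1: demand is inelastic over this range.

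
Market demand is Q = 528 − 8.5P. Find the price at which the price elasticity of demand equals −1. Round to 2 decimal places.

For linear demand Q = a − bP, E = −bP/(a − bP). |E| = 1 ⇒ bP = a − bP ⇒ P = a/(2b).
P = 528/(2·8.5) ≈ 31.06.

31.06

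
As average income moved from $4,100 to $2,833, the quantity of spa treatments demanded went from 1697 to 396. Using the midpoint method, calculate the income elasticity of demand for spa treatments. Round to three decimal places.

3.401

%ΔQ = (396 − 1697)/[(1697+396)/2] = -1301/1046.5 ≈ -1.2432.
%ΔM = (2,833 − 4,100)/[(4,100+2,833)/2] = -1267/3466.5 ≈ -0.3655.
E_I = %ΔQ/%ΔM ≈ 3.401.
E_I > 1: normal good (luxury).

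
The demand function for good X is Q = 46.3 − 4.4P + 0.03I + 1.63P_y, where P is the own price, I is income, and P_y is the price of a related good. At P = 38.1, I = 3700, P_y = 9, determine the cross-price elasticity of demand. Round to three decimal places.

3.388

First evaluate Q: 46.3 − 4.4(38.1) + 0.03(3700) + 1.63(9) = 46.3 − 167.64 + 111 + 14.67 = 4.33.
∂Q/∂P_y = +1.63, so E_xy = 1.63·(9/4.33) ≈ 3.388.
E_xy > 0: the goods are substitutes.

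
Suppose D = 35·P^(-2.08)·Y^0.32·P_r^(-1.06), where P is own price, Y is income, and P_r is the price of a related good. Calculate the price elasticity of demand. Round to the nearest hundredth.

-2.08

For a Cobb–Douglas (constant-elasticity) form D = A·P^α·…, the elasticity with respect to P equals the exponent α at every point.
Here the exponent on P is -2.08, so the price elasticity of demand is -2.08.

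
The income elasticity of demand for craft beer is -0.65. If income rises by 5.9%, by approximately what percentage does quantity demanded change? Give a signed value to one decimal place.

%ΔQ ≈ E × %ΔI = (-0.65) × (5.9%) ≈ -3.8%.

-3.8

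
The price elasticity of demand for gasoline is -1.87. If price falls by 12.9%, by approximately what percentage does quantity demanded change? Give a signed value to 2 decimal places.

%ΔQ ≈ E × %ΔP = (-1.87) × (-12.9%) ≈ 24.12%.

24.12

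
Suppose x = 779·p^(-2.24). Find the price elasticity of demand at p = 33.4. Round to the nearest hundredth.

For a Cobb–Douglas (constant-elasticity) form x = A·p^α·…, the elasticity with respect to p equals the exponent α at every point.
Here the exponent on p is -2.24, so the price elasticity of demand is -2.24.

-2.24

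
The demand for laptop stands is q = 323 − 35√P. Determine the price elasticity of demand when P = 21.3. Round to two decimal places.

-0.50

At P = 21.3, q = 161.4683.
dq/dP = −35/(2√P) = −35/(2·4.6152).
Point elasticity E = (dq/dP)·(P/q) = -3.7918 × 21.3/161.4683 ≈ -0.50.
|E| < 1, so demand is inelastic at this price.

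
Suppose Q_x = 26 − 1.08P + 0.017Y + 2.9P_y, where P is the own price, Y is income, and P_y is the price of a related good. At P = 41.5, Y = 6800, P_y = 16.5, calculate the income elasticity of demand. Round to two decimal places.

At the given point, Q_x = 26 − 1.08(41.5) + 0.017(6800) + 2.9(16.5) = 26 − 44.82 + 115.6 + 47.85 = 144.63.
∂Q_x/∂Y = +0.017, so E_I = 0.017·(6800/144.63) ≈ 0.80.
E_I ∈ (0,1): normal good (necessity).

0.80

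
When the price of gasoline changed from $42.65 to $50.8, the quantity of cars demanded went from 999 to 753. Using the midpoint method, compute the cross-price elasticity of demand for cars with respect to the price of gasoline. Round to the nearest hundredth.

-1.61

%ΔQ_x = (753 − 999)/[(999+753)/2] = -246/876 ≈ -0.2808.
%ΔP_y = (50.8 − 42.65)/[(42.65+50.8)/2] ≈ 0.1744.
E_xy = -0.2808/0.1744 ≈ -1.61.
E_xy < 0, so cars and gasoline are complements.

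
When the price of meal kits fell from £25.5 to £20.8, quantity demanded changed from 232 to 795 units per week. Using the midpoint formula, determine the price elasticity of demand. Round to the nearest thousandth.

-5.400

%ΔQ = (795 − 232)/[(232 + 795)/2] = 563/513.5 ≈ 1.0964.
%ΔP = (20.8 − 25.5)/[(25.5 + 20.8)/2] = -4.7/23.15 ≈ -0.2030.
Arc elasticity E = %ΔQ/%ΔP ≈ 1.0964/-0.2030 ≈ -5.400.
|E| > 1: demand is elastic over this range.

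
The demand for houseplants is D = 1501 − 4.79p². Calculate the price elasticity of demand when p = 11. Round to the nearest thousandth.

-1.258

At p = 11, D = 921.41.
dD/dp = −2·4.79·p = −105.38.
Point elasticity E = (dD/dp)·(p/D) = -105.38 × 11/921.41 ≈ -1.258.
|E| > 1, so demand is elastic at this price.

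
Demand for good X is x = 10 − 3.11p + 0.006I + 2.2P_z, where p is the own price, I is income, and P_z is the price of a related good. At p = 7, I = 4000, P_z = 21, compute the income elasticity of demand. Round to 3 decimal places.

0.411

Evaluating quantity at (p, I, P_z) gives x = 10 − 3.11(7) + 0.006(4000) + 2.2(21) = 10 − 21.77 + 24 + 46.2 = 58.43.
∂x/∂I = +0.006, so E_I = 0.006·(4000/58.43) ≈ 0.411.
E_I ∈ (0,1): normal good (necessity).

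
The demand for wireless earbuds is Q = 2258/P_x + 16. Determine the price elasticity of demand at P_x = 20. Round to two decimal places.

At P_x = 20, Q = 128.9.
dQ/dP_x = −2258/P_x² = −5.645.
Point elasticity E = (dQ/dP_x)·(P_x/Q) = -5.645 × 20/128.9 ≈ -0.88.
|E| < 1, so demand is inelastic at this price.

-0.88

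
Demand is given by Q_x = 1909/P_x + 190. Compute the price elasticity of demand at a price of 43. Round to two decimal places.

At P_x = 43, Q_x = 234.3953.
dQ_x/dP_x = −1909/P_x² = −1.0324.
Point elasticity E = (dQ_x/dP_x)·(P_x/Q_x) = -1.0324 × 43/234.3953 ≈ -0.19.
|E| < 1, so demand is inelastic at this price.

-0.19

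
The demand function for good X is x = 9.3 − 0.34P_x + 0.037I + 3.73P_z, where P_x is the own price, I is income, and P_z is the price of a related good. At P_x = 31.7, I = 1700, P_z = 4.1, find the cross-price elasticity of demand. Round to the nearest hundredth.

x = 9.3 − 0.34(31.7) + 0.037(1700) + 3.73(4.1) = 9.3 − 10.778 + 62.9 + 15.293 = 76.715.
∂x/∂P_z = +3.73, so E_xy = 3.73·(4.1/76.715) ≈ 0.20.
E_xy > 0: the goods are substitutes.

0.20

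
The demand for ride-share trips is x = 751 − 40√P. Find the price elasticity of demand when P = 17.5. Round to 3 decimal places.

-0.143

At P = 17.5, x = 583.668.
dx/dP = −40/(2√P) = −40/(2·4.1833).
Point elasticity E = (dx/dP)·(P/x) = -4.7809 × 17.5/583.668 ≈ -0.143.
|E| < 1, so demand is inelastic at this price.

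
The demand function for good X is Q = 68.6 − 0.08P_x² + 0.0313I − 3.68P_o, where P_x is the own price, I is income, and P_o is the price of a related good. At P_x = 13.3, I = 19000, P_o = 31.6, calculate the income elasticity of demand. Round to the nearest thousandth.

Substituting, Q = 68.6 − 0.08(13.3)² + 0.0313(19000) − 3.68(31.6) = 68.6 − 14.1512 + 594.7 − 116.288 = 532.8608.
∂Q/∂I = +0.0313, so E_I = 0.0313·(19000/532.8608) ≈ 1.116.
E_I > 1: normal good (luxury).

1.116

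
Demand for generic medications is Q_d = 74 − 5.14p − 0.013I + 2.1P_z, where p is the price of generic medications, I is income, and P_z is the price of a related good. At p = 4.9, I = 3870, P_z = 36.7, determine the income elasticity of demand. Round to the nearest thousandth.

Q_d = 74 − 5.14(4.9) − 0.013(3870) + 2.1(36.7) = 74 − 25.186 − 50.31 + 77.07 = 75.574.
∂Q_d/∂I = −0.013, so E_I = -0.013·(3870/75.574) ≈ -0.666.
E_I < 0: inferior good.

-0.666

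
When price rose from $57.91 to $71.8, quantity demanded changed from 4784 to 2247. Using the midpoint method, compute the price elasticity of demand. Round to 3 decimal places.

-3.370

%ΔQ = (2247 − 4784)/[(4784 + 2247)/2] = -2537/3515.5 ≈ -0.7217.
%Δp = (71.8 − 57.91)/[(57.91 + 71.8)/2] = 13.89/64.855 ≈ 0.2142.
Arc elasticity E = %ΔQ/%Δp ≈ -0.7217/0.2142 ≈ -3.370.
|E| > 1: demand is elastic over this range.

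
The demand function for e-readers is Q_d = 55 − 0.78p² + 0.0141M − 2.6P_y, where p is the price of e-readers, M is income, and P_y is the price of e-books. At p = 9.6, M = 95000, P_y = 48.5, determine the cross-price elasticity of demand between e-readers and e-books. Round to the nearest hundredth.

First evaluate Q_d: 55 − 0.78(9.6)² + 0.0141(95000) − 2.6(48.5) = 55 − 71.8848 + 1339.5 − 126.1 = 1196.5152.
∂Q_d/∂P_y = −2.6, so E_xy = -2.6·(48.5/1196.5152) ≈ -0.11.
E_xy < 0: the goods are complements.

-0.11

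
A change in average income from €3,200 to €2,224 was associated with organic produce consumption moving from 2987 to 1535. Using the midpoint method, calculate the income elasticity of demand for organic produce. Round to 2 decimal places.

%ΔQ = (1535 − 2987)/[(2987+1535)/2] = -1452/2261 ≈ -0.6422.
%ΔM = (2,224 − 3,200)/[(3,200+2,224)/2] = -976/2712 ≈ -0.3599.
E_I = %ΔQ/%ΔM ≈ 1.78.
E_I > 1: normal good (luxury).

1.78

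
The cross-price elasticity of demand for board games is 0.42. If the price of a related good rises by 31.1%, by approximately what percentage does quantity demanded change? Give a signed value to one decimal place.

%ΔQ ≈ E × %ΔP_y = (0.42) × (31.1%) ≈ 13.1%.

13.1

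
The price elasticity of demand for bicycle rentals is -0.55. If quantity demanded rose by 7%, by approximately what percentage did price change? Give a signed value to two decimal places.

%ΔQ ≈ E × %ΔP ⇒ %ΔP = %ΔQ / E = (7%)/(-0.55) ≈ -12.73%.

-12.73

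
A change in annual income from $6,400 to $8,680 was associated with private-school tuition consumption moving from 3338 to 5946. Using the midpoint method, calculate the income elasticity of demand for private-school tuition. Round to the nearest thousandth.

%ΔQ = (5946 − 3338)/[(3338+5946)/2] = 2608/4642 ≈ 0.5618.
%ΔI = (8,680 − 6,400)/[(6,400+8,680)/2] = 2280/7540 ≈ 0.3024.
E_I = %ΔQ/%ΔI ≈ 1.858.
E_I > 1: normal good (luxury).

1.858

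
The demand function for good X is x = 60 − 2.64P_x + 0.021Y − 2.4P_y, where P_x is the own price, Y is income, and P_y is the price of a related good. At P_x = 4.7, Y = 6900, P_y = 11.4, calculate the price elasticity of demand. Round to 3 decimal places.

-0.075

Evaluating quantity at (P_x, Y, P_y) gives x = 60 − 2.64(4.7) + 0.021(6900) − 2.4(11.4) = 60 − 12.408 + 144.9 − 27.36 = 165.132.
∂x/∂P_x = −2.64, so E_p = (−2.64)·(4.7/165.132) ≈ -0.075.
|E_p| < 1: demand is inelastic.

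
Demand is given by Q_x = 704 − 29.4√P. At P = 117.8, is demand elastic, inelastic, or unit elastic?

inelastic

At P = 117.8, Q_x = 384.905.
dQ_x/dP = −29.4/(2√P) = −29.4/(2·10.8536).
Point elasticity E = (dQ_x/dP)·(P/Q_x) = -1.3544 × 117.8/384.905 ≈ -0.415.
|E| ≈ 0.415 < 1, so demand is inelastic.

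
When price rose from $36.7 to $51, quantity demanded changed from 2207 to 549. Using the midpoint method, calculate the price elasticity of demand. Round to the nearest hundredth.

-3.69

%ΔQ = (549 − 2207)/[(2207 + 549)/2] = -1658/1378 ≈ -1.2032.
%Δp = (51 − 36.7)/[(36.7 + 51)/2] = 14.3/43.85 ≈ 0.3261.
Arc elasticity E = %ΔQ/%Δp ≈ -1.2032/0.3261 ≈ -3.69.
|E| > 1: demand is elastic over this range.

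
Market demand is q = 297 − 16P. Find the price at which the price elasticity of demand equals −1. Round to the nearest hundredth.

For linear demand q = a − bP, E = −bP/(a − bP). |E| = 1 ⇒ bP = a − bP ⇒ P = a/(2b).
P = 297/(2·16) ≈ 9.28.

9.28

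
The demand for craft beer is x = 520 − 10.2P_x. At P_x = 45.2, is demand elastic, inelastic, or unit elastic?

elastic

At P_x = 45.2, x = 58.96.
dx/dP_x = −10.2.
Point elasticity E = (dx/dP_x)·(P_x/x) = -10.2 × 45.2/58.96 ≈ -7.820.
|E| ≈ 7.820 > 1, so demand is elastic.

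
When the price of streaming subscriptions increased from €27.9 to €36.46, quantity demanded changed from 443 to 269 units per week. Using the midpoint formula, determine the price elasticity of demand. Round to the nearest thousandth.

%ΔQ = (269 − 443)/[(443 + 269)/2] = -174/356 ≈ -0.4888.
%ΔP = (36.46 − 27.9)/[(27.9 + 36.46)/2] = 8.56/32.18 ≈ 0.2660.
Arc elasticity E = %ΔQ/%ΔP ≈ -0.4888/0.2660 ≈ -1.837.
|E| > 1: demand is elastic over this range.

-1.837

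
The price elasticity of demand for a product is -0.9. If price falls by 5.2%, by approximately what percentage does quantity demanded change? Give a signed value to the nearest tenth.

%ΔQ ≈ E × %ΔP = (-0.9) × (-5.2%) ≈ 4.7%.

4.7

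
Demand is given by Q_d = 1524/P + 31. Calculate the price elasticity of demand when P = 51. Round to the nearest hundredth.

At P = 51, Q_d = 60.8824.
dQ_d/dP = −1524/P² = −0.5859.
Point elasticity E = (dQ_d/dP)·(P/Q_d) = -0.5859 × 51/60.8824 ≈ -0.49.
|E| < 1, so demand is inelastic at this price.

-0.49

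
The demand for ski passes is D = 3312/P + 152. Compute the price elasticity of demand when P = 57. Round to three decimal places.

-0.277

At P = 57, D = 210.1053.
dD/dP = −3312/P² = −1.0194.
Point elasticity E = (dD/dP)·(P/D) = -1.0194 × 57/210.1053 ≈ -0.277.
|E| < 1, so demand is inelastic at this price.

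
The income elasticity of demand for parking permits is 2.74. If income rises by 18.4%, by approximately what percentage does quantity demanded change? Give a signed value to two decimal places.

50.42

%ΔQ ≈ E × %ΔI = (2.74) × (18.4%) ≈ 50.42%.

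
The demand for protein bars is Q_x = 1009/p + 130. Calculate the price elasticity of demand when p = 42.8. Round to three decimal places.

At p = 42.8, Q_x = 153.5748.
dQ_x/dp = −1009/p² = −0.5508.
Point elasticity E = (dQ_x/dp)·(p/Q_x) = -0.5508 × 42.8/153.5748 ≈ -0.154.
|E| < 1, so demand is inelastic at this price.

-0.154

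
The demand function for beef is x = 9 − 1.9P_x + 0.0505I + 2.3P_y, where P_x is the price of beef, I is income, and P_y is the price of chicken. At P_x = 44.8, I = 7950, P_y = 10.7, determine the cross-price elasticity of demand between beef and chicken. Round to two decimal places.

0.07

At the given point, x = 9 − 1.9(44.8) + 0.0505(7950) + 2.3(10.7) = 9 − 85.12 + 401.475 + 24.61 = 349.965.
∂x/∂P_y = +2.3, so E_xy = 2.3·(10.7/349.965) ≈ 0.07.
E_xy > 0: the goods are substitutes.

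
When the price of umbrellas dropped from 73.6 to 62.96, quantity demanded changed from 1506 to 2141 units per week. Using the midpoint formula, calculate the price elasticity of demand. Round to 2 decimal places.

-2.23

%ΔQ = (2141 − 1506)/[(1506 + 2141)/2] = 635/1823.5 ≈ 0.3482.
%ΔP = (62.96 − 73.6)/[(73.6 + 62.96)/2] = -10.64/68.28 ≈ -0.1558.
Arc elasticity E = %ΔQ/%ΔP ≈ 0.3482/-0.1558 ≈ -2.23.
|E| > 1: demand is elastic over this range.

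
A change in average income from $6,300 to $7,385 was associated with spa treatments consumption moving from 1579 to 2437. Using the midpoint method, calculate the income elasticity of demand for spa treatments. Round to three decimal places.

%ΔQ = (2437 − 1579)/[(1579+2437)/2] = 858/2008 ≈ 0.4273.
%ΔY = (7,385 − 6,300)/[(6,300+7,385)/2] = 1085/6842.5 ≈ 0.1586.
E_I = %ΔQ/%ΔY ≈ 2.695.
E_I > 1: normal good (luxury).

2.695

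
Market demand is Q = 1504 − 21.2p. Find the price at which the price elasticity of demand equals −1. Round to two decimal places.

35.47

For linear demand Q = a − bp, E = −bp/(a − bp). |E| = 1 ⇒ bp = a − bp ⇒ p = a/(2b).
p = 1504/(2·21.2) ≈ 35.47.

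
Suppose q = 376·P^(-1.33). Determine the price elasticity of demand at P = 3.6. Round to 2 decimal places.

For a Cobb–Douglas (constant-elasticity) form q = A·P^α·…, the elasticity with respect to P equals the exponent α at every point.
Here the exponent on P is -1.33, so the price elasticity of demand is -1.33.

-1.33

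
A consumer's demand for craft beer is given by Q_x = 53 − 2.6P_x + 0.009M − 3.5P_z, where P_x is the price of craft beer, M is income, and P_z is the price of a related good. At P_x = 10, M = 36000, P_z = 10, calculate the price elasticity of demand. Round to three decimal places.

-0.082

Substituting, Q_x = 53 − 2.6(10) + 0.009(36000) − 3.5(10) = 53 − 26 + 324 − 35 = 316.
∂Q_x/∂P_x = −2.6, so E_p = (−2.6)·(10/316) ≈ -0.082.
|E_p| < 1: demand is inelastic.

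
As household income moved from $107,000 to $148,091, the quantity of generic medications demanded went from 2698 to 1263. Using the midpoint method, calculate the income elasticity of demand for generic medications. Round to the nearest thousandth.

%ΔQ = (1263 − 2698)/[(2698+1263)/2] = -1435/1980.5 ≈ -0.7246.
%ΔI = (148,091 − 107,000)/[(107,000+148,091)/2] = 41091/127545.5 ≈ 0.3222.
E_I = %ΔQ/%ΔI ≈ -2.249.
E_I < 0: inferior good.

-2.249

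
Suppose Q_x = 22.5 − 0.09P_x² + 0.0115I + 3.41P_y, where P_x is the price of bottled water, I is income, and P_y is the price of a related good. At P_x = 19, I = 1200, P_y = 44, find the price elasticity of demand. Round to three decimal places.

Substituting, Q_x = 22.5 − 0.09(19)² + 0.0115(1200) + 3.41(44) = 22.5 − 32.49 + 13.8 + 150.04 = 153.85.
∂Q_x/∂P_x = −2·0.09·P_x = -3.42, so E_p = -3.42·(19/153.85) ≈ -0.422.
|E_p| < 1: demand is inelastic.

-0.422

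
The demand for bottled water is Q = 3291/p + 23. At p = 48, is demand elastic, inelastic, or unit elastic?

inelastic

At p = 48, Q = 91.5625.
dQ/dp = −3291/p² = −1.4284.
Point elasticity E = (dQ/dp)·(p/Q) = -1.4284 × 48/91.5625 ≈ -0.749.
|E| ≈ 0.749 < 1, so demand is inelastic.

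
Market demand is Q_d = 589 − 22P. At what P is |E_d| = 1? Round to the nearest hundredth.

For linear demand Q_d = a − bP, E = −bP/(a − bP). |E| = 1 ⇒ bP = a − bP ⇒ P = a/(2b).
P = 589/(2·22) ≈ 13.39.

13.39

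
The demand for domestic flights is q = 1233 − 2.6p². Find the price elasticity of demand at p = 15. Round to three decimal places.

-1.806

At p = 15, q = 648.
dq/dp = −2·2.6·p = −78.
Point elasticity E = (dq/dp)·(p/q) = -78 × 15/648 ≈ -1.806.
|E| > 1, so demand is elastic at this price.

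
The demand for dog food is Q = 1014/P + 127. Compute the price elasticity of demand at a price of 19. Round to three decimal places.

At P = 19, Q = 180.3684.
dQ/dP = −1014/P² = −2.8089.
Point elasticity E = (dQ/dP)·(P/Q) = -2.8089 × 19/180.3684 ≈ -0.296.
|E| < 1, so demand is inelastic at this price.

-0.296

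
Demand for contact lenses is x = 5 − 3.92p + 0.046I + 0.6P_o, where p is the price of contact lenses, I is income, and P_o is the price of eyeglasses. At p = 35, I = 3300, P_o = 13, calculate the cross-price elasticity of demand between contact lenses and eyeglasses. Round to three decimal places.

x = 5 − 3.92(35) + 0.046(3300) + 0.6(13) = 5 − 137.2 + 151.8 + 7.8 = 27.4.
∂x/∂P_o = +0.6, so E_xy = 0.6·(13/27.4) ≈ 0.285.
E_xy > 0: the goods are substitutes.

0.285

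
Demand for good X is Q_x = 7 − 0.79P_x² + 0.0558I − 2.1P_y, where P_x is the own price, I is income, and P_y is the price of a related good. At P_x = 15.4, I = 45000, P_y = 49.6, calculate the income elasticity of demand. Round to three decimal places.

1.128

Q_x = 7 − 0.79(15.4)² + 0.0558(45000) − 2.1(49.6) = 7 − 187.3564 + 2511 − 104.16 = 2226.4836.
∂Q_x/∂I = +0.0558, so E_I = 0.0558·(45000/2226.4836) ≈ 1.128.
E_I > 1: normal good (luxury).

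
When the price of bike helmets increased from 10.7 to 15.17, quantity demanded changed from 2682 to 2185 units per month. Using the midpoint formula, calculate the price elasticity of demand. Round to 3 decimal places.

%ΔQ = (2185 − 2682)/[(2682 + 2185)/2] = -497/2433.5 ≈ -0.2042.
%ΔP = (15.17 − 10.7)/[(10.7 + 15.17)/2] = 4.47/12.935 ≈ 0.3456.
Arc elasticity E = %ΔQ/%ΔP ≈ -0.2042/0.3456 ≈ -0.591.
|E| < 1: demand is inelastic over this range.

-0.591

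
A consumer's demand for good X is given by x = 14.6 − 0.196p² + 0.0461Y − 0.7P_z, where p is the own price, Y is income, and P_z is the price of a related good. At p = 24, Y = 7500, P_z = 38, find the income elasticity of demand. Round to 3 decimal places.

At the given point, x = 14.6 − 0.196(24)² + 0.0461(7500) − 0.7(38) = 14.6 − 112.896 + 345.75 − 26.6 = 220.854.
∂x/∂Y = +0.0461, so E_I = 0.0461·(7500/220.854) ≈ 1.566.
E_I > 1: normal good (luxury).

1.566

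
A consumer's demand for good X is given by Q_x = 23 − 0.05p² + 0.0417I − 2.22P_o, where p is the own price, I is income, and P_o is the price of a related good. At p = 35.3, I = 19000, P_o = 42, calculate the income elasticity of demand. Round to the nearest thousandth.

First evaluate Q_x: 23 − 0.05(35.3)² + 0.0417(19000) − 2.22(42) = 23 − 62.3045 + 792.3 − 93.24 = 659.7555.
∂Q_x/∂I = +0.0417, so E_I = 0.0417·(19000/659.7555) ≈ 1.201.
E_I > 1: normal good (luxury).

1.201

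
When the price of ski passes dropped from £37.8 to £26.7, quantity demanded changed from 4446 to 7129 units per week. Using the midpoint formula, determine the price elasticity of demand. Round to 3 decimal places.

%ΔQ = (7129 − 4446)/[(4446 + 7129)/2] = 2683/5787.5 ≈ 0.4636.
%ΔP = (26.7 − 37.8)/[(37.8 + 26.7)/2] = -11.1/32.25 ≈ -0.3442.
Arc elasticity E = %ΔQ/%ΔP ≈ 0.4636/-0.3442 ≈ -1.347.
|E| > 1: demand is elastic over this range.

-1.347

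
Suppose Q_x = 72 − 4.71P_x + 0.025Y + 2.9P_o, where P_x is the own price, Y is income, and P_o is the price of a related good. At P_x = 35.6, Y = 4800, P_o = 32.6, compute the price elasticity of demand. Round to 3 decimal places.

-1.411

Q_x = 72 − 4.71(35.6) + 0.025(4800) + 2.9(32.6) = 72 − 167.676 + 120 + 94.54 = 118.864.
∂Q_x/∂P_x = −4.71, so E_p = (−4.71)·(35.6/118.864) ≈ -1.411.
|E_p| > 1: demand is elastic.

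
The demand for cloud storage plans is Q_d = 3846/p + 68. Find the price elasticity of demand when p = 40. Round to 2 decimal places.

-0.59

At p = 40, Q_d = 164.15.
dQ_d/dp = −3846/p² = −2.4038.
Point elasticity E = (dQ_d/dp)·(p/Q_d) = -2.4038 × 40/164.15 ≈ -0.59.
|E| < 1, so demand is inelastic at this price.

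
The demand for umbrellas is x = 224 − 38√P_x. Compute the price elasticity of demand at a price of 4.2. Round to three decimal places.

-0.266

At P_x = 4.2, x = 146.1232.
dx/dP_x = −38/(2√P_x) = −38/(2·2.0494).
Point elasticity E = (dx/dP_x)·(P_x/x) = -9.2711 × 4.2/146.1232 ≈ -0.266.
|E| < 1, so demand is inelastic at this price.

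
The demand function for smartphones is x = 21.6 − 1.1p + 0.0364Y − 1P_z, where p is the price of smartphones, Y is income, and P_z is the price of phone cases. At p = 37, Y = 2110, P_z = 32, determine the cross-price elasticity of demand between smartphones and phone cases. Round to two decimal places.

-1.24

First evaluate x: 21.6 − 1.1(37) + 0.0364(2110) − 1(32) = 21.6 − 40.7 + 76.804 − 32 = 25.704.
∂x/∂P_z = −1, so E_xy = -1·(32/25.704) ≈ -1.24.
E_xy < 0: the goods are complements.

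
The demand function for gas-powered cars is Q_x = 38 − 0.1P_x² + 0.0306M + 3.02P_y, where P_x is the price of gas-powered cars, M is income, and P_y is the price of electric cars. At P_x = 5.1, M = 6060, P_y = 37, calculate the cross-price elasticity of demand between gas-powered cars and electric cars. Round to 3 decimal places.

0.336

Substituting, Q_x = 38 − 0.1(5.1)² + 0.0306(6060) + 3.02(37) = 38 − 2.601 + 185.436 + 111.74 = 332.575.
∂Q_x/∂P_y = +3.02, so E_xy = 3.02·(37/332.575) ≈ 0.336.
E_xy > 0: the goods are substitutes.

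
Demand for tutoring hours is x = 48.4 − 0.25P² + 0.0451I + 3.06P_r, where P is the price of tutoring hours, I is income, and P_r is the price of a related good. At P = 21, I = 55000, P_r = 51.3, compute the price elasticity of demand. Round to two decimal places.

-0.09

At the given point, x = 48.4 − 0.25(21)² + 0.0451(55000) + 3.06(51.3) = 48.4 − 110.25 + 2480.5 + 156.978 = 2575.628.
∂x/∂P = −2·0.25·P = -10.5, so E_p = -10.5·(21/2575.628) ≈ -0.09.
|E_p| < 1: demand is inelastic.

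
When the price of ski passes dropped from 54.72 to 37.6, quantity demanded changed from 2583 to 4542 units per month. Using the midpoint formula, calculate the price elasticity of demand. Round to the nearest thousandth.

%Δq = (4542 − 2583)/[(2583 + 4542)/2] = 1959/3562.5 ≈ 0.5499.
%Δp = (37.6 − 54.72)/[(54.72 + 37.6)/2] = -17.12/46.16 ≈ -0.3709.
Arc elasticity E = %Δq/%Δp ≈ 0.5499/-0.3709 ≈ -1.483.
|E| > 1: demand is elastic over this range.

-1.483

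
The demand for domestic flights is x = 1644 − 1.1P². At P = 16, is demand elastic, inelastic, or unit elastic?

inelastic

At P = 16, x = 1362.4.
dx/dP = −2·1.1·P = −35.2.
Point elasticity E = (dx/dP)·(P/x) = -35.2 × 16/1362.4 ≈ -0.413.
|E| ≈ 0.413 < 1, so demand is inelastic.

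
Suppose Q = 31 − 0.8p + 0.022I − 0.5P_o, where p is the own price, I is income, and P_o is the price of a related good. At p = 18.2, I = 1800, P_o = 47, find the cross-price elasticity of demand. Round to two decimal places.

-0.72

First evaluate Q: 31 − 0.8(18.2) + 0.022(1800) − 0.5(47) = 31 − 14.56 + 39.6 − 23.5 = 32.54.
∂Q/∂P_o = −0.5, so E_xy = -0.5·(47/32.54) ≈ -0.72.
E_xy < 0: the goods are complements.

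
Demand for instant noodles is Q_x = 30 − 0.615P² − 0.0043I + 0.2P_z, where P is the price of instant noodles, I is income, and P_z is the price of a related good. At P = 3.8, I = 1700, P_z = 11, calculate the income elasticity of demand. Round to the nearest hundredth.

-0.46

Q_x = 30 − 0.615(3.8)² − 0.0043(1700) + 0.2(11) = 30 − 8.8806 − 7.31 + 2.2 = 16.0094.
∂Q_x/∂I = −0.0043, so E_I = -0.0043·(1700/16.0094) ≈ -0.46.
E_I < 0: inferior good.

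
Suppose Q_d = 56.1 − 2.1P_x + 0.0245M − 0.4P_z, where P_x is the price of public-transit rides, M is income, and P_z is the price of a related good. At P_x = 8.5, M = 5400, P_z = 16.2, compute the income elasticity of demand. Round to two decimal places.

First evaluate Q_d: 56.1 − 2.1(8.5) + 0.0245(5400) − 0.4(16.2) = 56.1 − 17.85 + 132.3 − 6.48 = 164.07.
∂Q_d/∂M = +0.0245, so E_I = 0.0245·(5400/164.07) ≈ 0.81.
E_I ∈ (0,1): normal good (necessity).

0.81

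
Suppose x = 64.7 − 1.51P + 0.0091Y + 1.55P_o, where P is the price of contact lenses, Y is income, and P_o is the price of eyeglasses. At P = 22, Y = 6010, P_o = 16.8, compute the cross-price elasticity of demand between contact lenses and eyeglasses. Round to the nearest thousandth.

Substituting, x = 64.7 − 1.51(22) + 0.0091(6010) + 1.55(16.8) = 64.7 − 33.22 + 54.691 + 26.04 = 112.211.
∂x/∂P_o = +1.55, so E_xy = 1.55·(16.8/112.211) ≈ 0.232.
E_xy > 0: the goods are substitutes.

0.232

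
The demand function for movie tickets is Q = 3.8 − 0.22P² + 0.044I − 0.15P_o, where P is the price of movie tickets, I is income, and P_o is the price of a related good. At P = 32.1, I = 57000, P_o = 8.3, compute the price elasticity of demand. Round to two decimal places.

-0.20

Q = 3.8 − 0.22(32.1)² + 0.044(57000) − 0.15(8.3) = 3.8 − 226.6902 + 2508 − 1.245 = 2283.8648.
∂Q/∂P = −2·0.22·P = -14.124, so E_p = -14.124·(32.1/2283.8648) ≈ -0.20.
|E_p| < 1: demand is inelastic.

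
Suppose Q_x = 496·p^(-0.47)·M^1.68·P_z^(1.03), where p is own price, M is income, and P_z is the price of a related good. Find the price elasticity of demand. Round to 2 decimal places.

-0.47

For a Cobb–Douglas (constant-elasticity) form Q_x = A·p^α·…, the elasticity with respect to p equals the exponent α at every point.
Here the exponent on p is -0.47, so the price elasticity of demand is -0.47.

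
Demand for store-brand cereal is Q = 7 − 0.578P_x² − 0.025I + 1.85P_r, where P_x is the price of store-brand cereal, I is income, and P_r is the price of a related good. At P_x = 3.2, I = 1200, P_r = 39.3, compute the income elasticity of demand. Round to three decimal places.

At the given point, Q = 7 − 0.578(3.2)² − 0.025(1200) + 1.85(39.3) = 7 − 5.9187 − 30 + 72.705 = 43.7863.
∂Q/∂I = −0.025, so E_I = -0.025·(1200/43.7863) ≈ -0.685.
E_I < 0: inferior good.

-0.685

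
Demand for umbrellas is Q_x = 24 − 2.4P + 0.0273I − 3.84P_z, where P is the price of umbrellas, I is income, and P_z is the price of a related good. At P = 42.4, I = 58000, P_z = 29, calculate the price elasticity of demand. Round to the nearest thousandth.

-0.073

Substituting, Q_x = 24 − 2.4(42.4) + 0.0273(58000) − 3.84(29) = 24 − 101.76 + 1583.4 − 111.36 = 1394.28.
∂Q_x/∂P = −2.4, so E_p = (−2.4)·(42.4/1394.28) ≈ -0.073.
|E_p| < 1: demand is inelastic.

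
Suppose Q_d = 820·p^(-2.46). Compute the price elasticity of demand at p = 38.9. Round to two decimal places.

For a Cobb–Douglas (constant-elasticity) form Q_d = A·p^α·…, the elasticity with respect to p equals the exponent α at every point.
Here the exponent on p is -2.46, so the price elasticity of demand is -2.46.

-2.46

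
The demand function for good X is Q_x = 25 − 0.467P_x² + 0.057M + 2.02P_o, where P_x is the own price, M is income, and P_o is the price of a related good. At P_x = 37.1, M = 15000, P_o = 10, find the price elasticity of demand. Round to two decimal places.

-4.99

Q_x = 25 − 0.467(37.1)² + 0.057(15000) + 2.02(10) = 25 − 642.7835 + 855 + 20.2 = 257.4165.
∂Q_x/∂P_x = −2·0.467·P_x = -34.6514, so E_p = -34.6514·(37.1/257.4165) ≈ -4.99.
|E_p| > 1: demand is elastic.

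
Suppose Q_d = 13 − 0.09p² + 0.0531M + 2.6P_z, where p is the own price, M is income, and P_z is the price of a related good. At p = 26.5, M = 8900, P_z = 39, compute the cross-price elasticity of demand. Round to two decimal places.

0.19

Evaluating quantity at (p, M, P_z) gives Q_d = 13 − 0.09(26.5)² + 0.0531(8900) + 2.6(39) = 13 − 63.2025 + 472.59 + 101.4 = 523.7875.
∂Q_d/∂P_z = +2.6, so E_xy = 2.6·(39/523.7875) ≈ 0.19.
E_xy > 0: the goods are substitutes.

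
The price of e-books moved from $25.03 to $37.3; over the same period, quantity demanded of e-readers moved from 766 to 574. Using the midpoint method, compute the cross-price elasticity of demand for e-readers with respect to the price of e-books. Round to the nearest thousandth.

-0.728

%ΔQ_x = (574 − 766)/[(766+574)/2] = -192/670 ≈ -0.2866.
%ΔP_y = (37.3 − 25.03)/[(25.03+37.3)/2] ≈ 0.3937.
E_xy = -0.2866/0.3937 ≈ -0.728.
E_xy < 0, so e-readers and e-books are complements.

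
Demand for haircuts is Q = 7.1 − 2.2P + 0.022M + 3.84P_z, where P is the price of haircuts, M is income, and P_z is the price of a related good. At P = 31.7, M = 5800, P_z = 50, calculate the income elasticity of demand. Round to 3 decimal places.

0.497

Evaluating quantity at (P, M, P_z) gives Q = 7.1 − 2.2(31.7) + 0.022(5800) + 3.84(50) = 7.1 − 69.74 + 127.6 + 192 = 256.96.
∂Q/∂M = +0.022, so E_I = 0.022·(5800/256.96) ≈ 0.497.
E_I ∈ (0,1): normal good (necessity).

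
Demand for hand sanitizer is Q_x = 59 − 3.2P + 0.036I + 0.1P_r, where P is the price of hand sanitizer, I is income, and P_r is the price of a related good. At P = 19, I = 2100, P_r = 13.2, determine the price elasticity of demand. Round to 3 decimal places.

At the given point, Q_x = 59 − 3.2(19) + 0.036(2100) + 0.1(13.2) = 59 − 60.8 + 75.6 + 1.32 = 75.12.
∂Q_x/∂P = −3.2, so E_p = (−3.2)·(19/75.12) ≈ -0.809.
|E_p| < 1: demand is inelastic.

-0.809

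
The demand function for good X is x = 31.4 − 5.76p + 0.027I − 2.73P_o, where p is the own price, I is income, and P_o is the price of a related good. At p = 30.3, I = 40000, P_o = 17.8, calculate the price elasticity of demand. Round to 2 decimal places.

First evaluate x: 31.4 − 5.76(30.3) + 0.027(40000) − 2.73(17.8) = 31.4 − 174.528 + 1080 − 48.594 = 888.278.
∂x/∂p = −5.76, so E_p = (−5.76)·(30.3/888.278) ≈ -0.20.
|E_p| < 1: demand is inelastic.

-0.20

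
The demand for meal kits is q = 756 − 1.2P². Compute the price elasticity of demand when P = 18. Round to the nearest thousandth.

At P = 18, q = 367.2.
dq/dP = −2·1.2·P = −43.2.
Point elasticity E = (dq/dP)·(P/q) = -43.2 × 18/367.2 ≈ -2.118.
|E| > 1, so demand is elastic at this price.

-2.118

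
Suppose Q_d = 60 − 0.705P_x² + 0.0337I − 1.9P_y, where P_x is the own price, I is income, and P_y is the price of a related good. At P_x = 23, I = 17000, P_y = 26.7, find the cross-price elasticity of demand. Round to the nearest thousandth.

First evaluate Q_d: 60 − 0.705(23)² + 0.0337(17000) − 1.9(26.7) = 60 − 372.945 + 572.9 − 50.73 = 209.225.
∂Q_d/∂P_y = −1.9, so E_xy = -1.9·(26.7/209.225) ≈ -0.242.
E_xy < 0: the goods are complements.

-0.242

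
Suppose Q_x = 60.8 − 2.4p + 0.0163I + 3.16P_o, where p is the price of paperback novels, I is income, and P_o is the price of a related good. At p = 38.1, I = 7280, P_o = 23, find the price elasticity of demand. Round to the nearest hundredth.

-0.57

First evaluate Q_x: 60.8 − 2.4(38.1) + 0.0163(7280) + 3.16(23) = 60.8 − 91.44 + 118.664 + 72.68 = 160.704.
∂Q_x/∂p = −2.4, so E_p = (−2.4)·(38.1/160.704) ≈ -0.57.
|E_p| < 1: demand is inelastic.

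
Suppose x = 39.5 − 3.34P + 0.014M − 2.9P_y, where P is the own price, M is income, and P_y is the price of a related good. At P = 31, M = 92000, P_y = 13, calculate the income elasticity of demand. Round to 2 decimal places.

1.09

Substituting, x = 39.5 − 3.34(31) + 0.014(92000) − 2.9(13) = 39.5 − 103.54 + 1288 − 37.7 = 1186.26.
∂x/∂M = +0.014, so E_I = 0.014·(92000/1186.26) ≈ 1.09.
E_I > 1: normal good (luxury).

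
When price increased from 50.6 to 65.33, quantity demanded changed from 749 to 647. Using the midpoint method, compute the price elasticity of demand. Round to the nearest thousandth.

-0.575

%ΔQ = (647 − 749)/[(749 + 647)/2] = -102/698 ≈ -0.1461.
%Δp = (65.33 − 50.6)/[(50.6 + 65.33)/2] = 14.73/57.965 ≈ 0.2541.
Arc elasticity E = %ΔQ/%Δp ≈ -0.1461/0.2541 ≈ -0.575.
|E| < 1: demand is inelastic over this range.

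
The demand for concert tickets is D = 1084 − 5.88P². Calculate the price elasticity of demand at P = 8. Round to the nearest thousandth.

At P = 8, D = 707.68.
dD/dP = −2·5.88·P = −94.08.
Point elasticity E = (dD/dP)·(P/D) = -94.08 × 8/707.68 ≈ -1.064.
|E| > 1, so demand is elastic at this price.

-1.064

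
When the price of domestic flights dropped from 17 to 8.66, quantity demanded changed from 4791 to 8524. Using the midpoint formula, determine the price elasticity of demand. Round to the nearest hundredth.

-0.86

%Δq = (8524 − 4791)/[(4791 + 8524)/2] = 3733/6657.5 ≈ 0.5607.
%ΔP = (8.66 − 17)/[(17 + 8.66)/2] = -8.34/12.83 ≈ -0.6500.
Arc elasticity E = %Δq/%ΔP ≈ 0.5607/-0.6500 ≈ -0.86.
|E| < 1: demand is inelastic over this range.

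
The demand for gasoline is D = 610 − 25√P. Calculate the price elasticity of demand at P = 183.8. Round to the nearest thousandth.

-0.625

At P = 183.8, D = 271.0679.
dD/dP = −25/(2√P) = −25/(2·13.5573).
Point elasticity E = (dD/dP)·(P/D) = -0.922 × 183.8/271.0679 ≈ -0.625.
|E| < 1, so demand is inelastic at this price.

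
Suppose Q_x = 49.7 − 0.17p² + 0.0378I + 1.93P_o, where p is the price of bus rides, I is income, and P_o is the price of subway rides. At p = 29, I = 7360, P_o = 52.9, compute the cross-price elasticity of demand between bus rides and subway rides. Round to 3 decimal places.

0.356

At the given point, Q_x = 49.7 − 0.17(29)² + 0.0378(7360) + 1.93(52.9) = 49.7 − 142.97 + 278.208 + 102.097 = 287.035.
∂Q_x/∂P_o = +1.93, so E_xy = 1.93·(52.9/287.035) ≈ 0.356.
E_xy > 0: the goods are substitutes.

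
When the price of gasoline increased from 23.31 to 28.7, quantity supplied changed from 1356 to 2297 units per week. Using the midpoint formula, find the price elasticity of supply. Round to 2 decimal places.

2.49

%ΔQ = (2297 − 1356)/[(1356 + 2297)/2] = 941/1826.5 ≈ 0.5152.
%ΔP = (28.7 − 23.31)/[(23.31 + 28.7)/2] = 5.39/26.005 ≈ 0.2073.
Arc elasticity E = %ΔQ/%ΔP ≈ 0.5152/0.2073 ≈ 2.49.
|E| > 1: supply is elastic over this range.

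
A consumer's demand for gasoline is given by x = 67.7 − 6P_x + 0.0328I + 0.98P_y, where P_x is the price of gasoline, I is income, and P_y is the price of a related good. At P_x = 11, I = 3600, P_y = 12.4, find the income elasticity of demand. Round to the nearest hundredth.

x = 67.7 − 6(11) + 0.0328(3600) + 0.98(12.4) = 67.7 − 66 + 118.08 + 12.152 = 131.932.
∂x/∂I = +0.0328, so E_I = 0.0328·(3600/131.932) ≈ 0.90.
E_I ∈ (0,1): normal good (necessity).

0.90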